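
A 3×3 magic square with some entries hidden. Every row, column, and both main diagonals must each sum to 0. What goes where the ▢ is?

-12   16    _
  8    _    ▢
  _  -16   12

-8

Row 1 needs 0; the known cells sum to 4, so (1,3) = -4.
Row 3: -16 + 12 + ? = 0, so (3,1) = 4.
Using column 2: 16 + (-16) + ? → (2,2) = 0 − 0 = 0.
Using column 3: -4 + 12 + ? → (2,3) = 0 − 8 = -8.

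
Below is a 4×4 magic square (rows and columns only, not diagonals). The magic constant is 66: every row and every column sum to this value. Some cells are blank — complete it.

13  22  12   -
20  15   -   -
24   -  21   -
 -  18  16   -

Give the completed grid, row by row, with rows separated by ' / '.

13 22 12 19 / 20 15 17 14 / 24 11 21 10 / 9 18 16 23

Row 1 must total 66; the given cells sum to 47, so (1,4) = 19.
The remaining cell in column 1 is (4,1) = 66 − 57 = 9.
The remaining cell in column 2 is (3,2) = 66 − 55 = 11.
From column 3, 66 − (12 + 21 + 16) gives (2,3) = 17.
Row 2: 20 + 15 + 17 + ? = 66, so (2,4) = 14.
From row 3, 66 − (24 + 11 + 21) gives (3,4) = 10.
From row 4, 66 − (9 + 18 + 16) gives (4,4) = 23.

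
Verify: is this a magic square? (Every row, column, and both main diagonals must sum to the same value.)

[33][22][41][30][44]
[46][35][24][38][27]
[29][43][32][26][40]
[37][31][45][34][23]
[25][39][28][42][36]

Yes

Row 1: 33 + 22 + 41 + 30 + 44 = 170.
Row 2: 46 + 35 + 24 + 38 + 27 = 170.
Row 3: 29 + 43 + 32 + 26 + 40 = 170.
Row 4: 37 + 31 + 45 + 34 + 23 = 170.
Row 5: 25 + 39 + 28 + 42 + 36 = 170.
Column 1: 33 + 46 + 29 + 37 + 25 = 170.
Column 2: 22 + 35 + 43 + 31 + 39 = 170.
Column 3: 41 + 24 + 32 + 45 + 28 = 170.
Column 4: 30 + 38 + 26 + 34 + 42 = 170.
Column 5: 44 + 27 + 40 + 23 + 36 = 170.
Main diagonal: 33 + 35 + 32 + 34 + 36 = 170.
Anti-diagonal: 44 + 38 + 32 + 31 + 25 = 170.
All lines sum to 170.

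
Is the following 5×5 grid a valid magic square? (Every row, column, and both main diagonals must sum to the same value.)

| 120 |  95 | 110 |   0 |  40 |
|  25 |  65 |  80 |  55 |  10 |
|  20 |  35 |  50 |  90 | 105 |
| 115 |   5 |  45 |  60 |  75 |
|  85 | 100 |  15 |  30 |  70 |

No — row 1 sums to 365 but row 5 sums to 300.

Row 1: 120 + 95 + 110 + 0 + 40 = 365.
Row 2: 25 + 65 + 80 + 55 + 10 = 235.
Row 3: 20 + 35 + 50 + 90 + 105 = 300.
Row 4: 115 + 5 + 45 + 60 + 75 = 300.
Row 5: 85 + 100 + 15 + 30 + 70 = 300.
Column 1: 120 + 25 + 20 + 115 + 85 = 365.
Column 2: 95 + 65 + 35 + 5 + 100 = 300.
Column 3: 110 + 80 + 50 + 45 + 15 = 300.
Column 4: 0 + 55 + 90 + 60 + 30 = 235.
Column 5: 40 + 10 + 105 + 75 + 70 = 300.
Main diagonal: 120 + 65 + 50 + 60 + 70 = 365.
Anti-diagonal: 40 + 55 + 50 + 5 + 85 = 235.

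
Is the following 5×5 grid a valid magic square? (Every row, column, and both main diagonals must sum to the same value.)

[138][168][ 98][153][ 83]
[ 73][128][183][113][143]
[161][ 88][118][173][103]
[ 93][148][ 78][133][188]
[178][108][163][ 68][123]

Row 1: 138 + 168 + 98 + 153 + 83 = 640.
Row 2: 73 + 128 + 183 + 113 + 143 = 640.
Row 3: 161 + 88 + 118 + 173 + 103 = 643.
Row 4: 93 + 148 + 78 + 133 + 188 = 640.
Row 5: 178 + 108 + 163 + 68 + 123 = 640.
Column 1: 138 + 73 + 161 + 93 + 178 = 643.
Column 2: 168 + 128 + 88 + 148 + 108 = 640.
Column 3: 98 + 183 + 118 + 78 + 163 = 640.
Column 4: 153 + 113 + 173 + 133 + 68 = 640.
Column 5: 83 + 143 + 103 + 188 + 123 = 640.
Main diagonal: 138 + 128 + 118 + 133 + 123 = 640.
Anti-diagonal: 83 + 113 + 118 + 148 + 178 = 640.

No — column 1 sums to 643 but row 4 sums to 640.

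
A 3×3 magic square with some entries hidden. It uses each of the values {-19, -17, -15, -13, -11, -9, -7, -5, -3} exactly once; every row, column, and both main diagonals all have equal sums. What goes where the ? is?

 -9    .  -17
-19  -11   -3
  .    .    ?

-13

The 9 entries sum to -99, so each line sums to -99/3 = -33.
Row 1 needs -33; the known cells sum to -26, so (1,2) = -7.
From column 1, -33 − (-9 + (-19)) gives (3,1) = -5.
Column 2 needs -33; the known cells sum to -18, so (3,2) = -15.
Using column 3: -17 + (-3) + ? → (3,3) = -33 − (-20) = -13.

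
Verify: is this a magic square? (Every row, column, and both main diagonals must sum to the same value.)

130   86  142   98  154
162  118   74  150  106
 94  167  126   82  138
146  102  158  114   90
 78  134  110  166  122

No — row 3 sums to 607 but row 1 sums to 610.

Row 1: 130 + 86 + 142 + 98 + 154 = 610.
Row 2: 162 + 118 + 74 + 150 + 106 = 610.
Row 3: 94 + 167 + 126 + 82 + 138 = 607.
Row 4: 146 + 102 + 158 + 114 + 90 = 610.
Row 5: 78 + 134 + 110 + 166 + 122 = 610.
Column 1: 130 + 162 + 94 + 146 + 78 = 610.
Column 2: 86 + 118 + 167 + 102 + 134 = 607.
Column 3: 142 + 74 + 126 + 158 + 110 = 610.
Column 4: 98 + 150 + 82 + 114 + 166 = 610.
Column 5: 154 + 106 + 138 + 90 + 122 = 610.
Main diagonal: 130 + 118 + 126 + 114 + 122 = 610.
Anti-diagonal: 154 + 150 + 126 + 102 + 78 = 610.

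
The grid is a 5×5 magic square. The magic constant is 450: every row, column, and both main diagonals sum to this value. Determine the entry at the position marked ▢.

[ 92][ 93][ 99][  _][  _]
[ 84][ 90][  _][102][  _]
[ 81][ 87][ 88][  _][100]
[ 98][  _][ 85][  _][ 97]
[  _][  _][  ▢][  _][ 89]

82

Row 3 needs 450; the known cells sum to 356, so (3,4) = 94.
Column 1 must total 450; the given cells sum to 355, so (5,1) = 95.
Main diagonal must total 450; the given cells sum to 359, so (4,4) = 91.
Using row 4: 98 + 85 + 91 + 97 + ? → (4,2) = 450 − 371 = 79.
Column 2 must total 450; the given cells sum to 349, so (5,2) = 101.
Anti-diagonal: 102 + 88 + 79 + 95 + ? = 450, so (1,5) = 86.
Row 1 needs 450; the known cells sum to 370, so (1,4) = 80.
The remaining cell in column 4 is (5,4) = 450 − 367 = 83.
Column 5 must total 450; the given cells sum to 372, so (2,5) = 78.
Row 2 must total 450; the given cells sum to 354, so (2,3) = 96.
From row 5, 450 − (95 + 101 + 83 + 89) gives (5,3) = 82.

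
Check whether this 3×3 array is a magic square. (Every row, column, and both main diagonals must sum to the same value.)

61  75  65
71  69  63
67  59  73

No — column 3 sums to 201 but row 2 sums to 203.

Row 1: 61 + 75 + 65 = 201.
Row 2: 71 + 69 + 63 = 203.
Row 3: 67 + 59 + 73 = 199.
Column 1: 61 + 71 + 67 = 199.
Column 2: 75 + 69 + 59 = 203.
Column 3: 65 + 63 + 73 = 201.
Main diagonal: 61 + 69 + 73 = 203.
Anti-diagonal: 65 + 69 + 67 = 201.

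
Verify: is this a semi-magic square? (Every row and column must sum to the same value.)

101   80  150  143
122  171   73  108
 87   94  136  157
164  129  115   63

No — column 2 sums to 474 but column 4 sums to 471.

Row 1: 101 + 80 + 150 + 143 = 474.
Row 2: 122 + 171 + 73 + 108 = 474.
Row 3: 87 + 94 + 136 + 157 = 474.
Row 4: 164 + 129 + 115 + 63 = 471.
Column 1: 101 + 122 + 87 + 164 = 474.
Column 2: 80 + 171 + 94 + 129 = 474.
Column 3: 150 + 73 + 136 + 115 = 474.
Column 4: 143 + 108 + 157 + 63 = 471.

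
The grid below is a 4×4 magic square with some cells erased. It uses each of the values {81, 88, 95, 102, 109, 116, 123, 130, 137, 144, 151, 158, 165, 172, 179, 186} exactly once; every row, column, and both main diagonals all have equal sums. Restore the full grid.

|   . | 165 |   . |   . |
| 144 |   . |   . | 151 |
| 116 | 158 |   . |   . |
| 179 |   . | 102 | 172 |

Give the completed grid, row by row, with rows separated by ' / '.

95 165 186 88 / 144 130 109 151 / 116 158 137 123 / 179 81 102 172

The 16 entries sum to 2136, so each line sums to 2136/4 = 534.
Row 4 needs 534; the known cells sum to 453, so (4,2) = 81.
Column 1 must total 534; the given cells sum to 439, so (1,1) = 95.
Using column 2: 165 + 158 + 81 + ? → (2,2) = 534 − 404 = 130.
Main diagonal: 95 + 130 + 172 + ? = 534, so (3,3) = 137.
The remaining cell in row 2 is (2,3) = 534 − 425 = 109.
The remaining cell in row 3 is (3,4) = 534 − 411 = 123.
The remaining cell in column 3 is (1,3) = 534 − 348 = 186.
From column 4, 534 − (151 + 123 + 172) gives (1,4) = 88.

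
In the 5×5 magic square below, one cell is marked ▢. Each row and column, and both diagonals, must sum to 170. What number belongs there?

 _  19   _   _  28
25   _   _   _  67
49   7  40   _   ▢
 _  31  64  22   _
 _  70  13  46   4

From row 5, 170 − (70 + 13 + 46 + 4) gives (5,1) = 37.
Column 2 needs 170; the known cells sum to 127, so (2,2) = 43.
Main diagonal needs 170; the known cells sum to 109, so (1,1) = 61.
From anti-diagonal, 170 − (28 + 40 + 31 + 37) gives (2,4) = 34.
Row 2 must total 170; the given cells sum to 169, so (2,3) = 1.
Column 1 needs 170; the known cells sum to 172, so (4,1) = -2.
Column 3 must total 170; the given cells sum to 118, so (1,3) = 52.
The remaining cell in row 1 is (1,4) = 170 − 160 = 10.
Using row 4: -2 + 31 + 64 + 22 + ? → (4,5) = 170 − 115 = 55.
The remaining cell in column 4 is (3,4) = 170 − 112 = 58.
Column 5: 28 + 67 + 55 + 4 + ? = 170, so (3,5) = 16.

16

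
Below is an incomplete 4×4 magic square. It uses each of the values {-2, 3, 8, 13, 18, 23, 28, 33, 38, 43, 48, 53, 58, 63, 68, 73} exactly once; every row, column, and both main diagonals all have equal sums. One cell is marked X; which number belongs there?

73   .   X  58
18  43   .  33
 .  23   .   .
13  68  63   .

3

The 16 entries sum to 568, so each line sums to 568/4 = 142.
Using row 2: 18 + 43 + 33 + ? → (2,3) = 142 − 94 = 48.
The remaining cell in row 4 is (4,4) = 142 − 144 = -2.
Using column 1: 73 + 18 + 13 + ? → (3,1) = 142 − 104 = 38.
The remaining cell in column 2 is (1,2) = 142 − 134 = 8.
The remaining cell in column 4 is (3,4) = 142 − 89 = 53.
Main diagonal: 73 + 43 + (-2) + ? = 142, so (3,3) = 28.
The remaining cell in row 1 is (1,3) = 142 − 139 = 3.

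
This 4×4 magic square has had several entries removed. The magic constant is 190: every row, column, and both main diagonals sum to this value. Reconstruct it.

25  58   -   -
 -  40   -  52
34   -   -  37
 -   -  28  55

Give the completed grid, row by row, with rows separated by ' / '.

Using column 4: 52 + 37 + 55 + ? → (1,4) = 190 − 144 = 46.
Main diagonal must total 190; the given cells sum to 120, so (3,3) = 70.
The remaining cell in row 1 is (1,3) = 190 − 129 = 61.
From row 3, 190 − (34 + 70 + 37) gives (3,2) = 49.
The remaining cell in column 2 is (4,2) = 190 − 147 = 43.
Column 3 must total 190; the given cells sum to 159, so (2,3) = 31.
Using anti-diagonal: 46 + 31 + 49 + ? → (4,1) = 190 − 126 = 64.
Using row 2: 40 + 31 + 52 + ? → (2,1) = 190 − 123 = 67.

25 58 61 46 / 67 40 31 52 / 34 49 70 37 / 64 43 28 55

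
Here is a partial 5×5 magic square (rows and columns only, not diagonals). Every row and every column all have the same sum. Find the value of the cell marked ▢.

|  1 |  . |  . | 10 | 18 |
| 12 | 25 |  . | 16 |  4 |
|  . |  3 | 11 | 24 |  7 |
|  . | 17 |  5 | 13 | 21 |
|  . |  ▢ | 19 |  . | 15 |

Column 5 is complete and sums to 65; that is the magic constant.
Row 2 needs 65; the known cells sum to 57, so (2,3) = 8.
Using row 3: 3 + 11 + 24 + 7 + ? → (3,1) = 65 − 45 = 20.
Row 4: 17 + 5 + 13 + 21 + ? = 65, so (4,1) = 9.
Column 1 needs 65; the known cells sum to 42, so (5,1) = 23.
Column 3 needs 65; the known cells sum to 43, so (1,3) = 22.
The remaining cell in column 4 is (5,4) = 65 − 63 = 2.
Row 1 needs 65; the known cells sum to 51, so (1,2) = 14.
Row 5: 23 + 19 + 2 + 15 + ? = 65, so (5,2) = 6.

6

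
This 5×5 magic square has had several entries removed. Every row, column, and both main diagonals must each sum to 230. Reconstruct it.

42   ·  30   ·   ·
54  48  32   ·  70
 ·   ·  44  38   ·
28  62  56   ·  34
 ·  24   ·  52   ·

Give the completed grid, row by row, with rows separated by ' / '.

The remaining cell in row 2 is (2,4) = 230 − 204 = 26.
Using row 4: 28 + 62 + 56 + 34 + ? → (4,4) = 230 − 180 = 50.
Using column 3: 30 + 32 + 44 + 56 + ? → (5,3) = 230 − 162 = 68.
Using column 4: 26 + 38 + 50 + 52 + ? → (1,4) = 230 − 166 = 64.
Main diagonal must total 230; the given cells sum to 184, so (5,5) = 46.
The remaining cell in row 5 is (5,1) = 230 − 190 = 40.
Column 1: 42 + 54 + 28 + 40 + ? = 230, so (3,1) = 66.
Anti-diagonal needs 230; the known cells sum to 172, so (1,5) = 58.
Using row 1: 42 + 30 + 64 + 58 + ? → (1,2) = 230 − 194 = 36.
Column 2: 36 + 48 + 62 + 24 + ? = 230, so (3,2) = 60.
Column 5 needs 230; the known cells sum to 208, so (3,5) = 22.

42 36 30 64 58 / 54 48 32 26 70 / 66 60 44 38 22 / 28 62 56 50 34 / 40 24 68 52 46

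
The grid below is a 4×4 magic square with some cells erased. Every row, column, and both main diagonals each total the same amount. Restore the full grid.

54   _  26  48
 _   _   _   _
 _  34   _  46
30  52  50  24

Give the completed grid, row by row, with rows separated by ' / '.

Row 4 is already complete: 30 + 52 + 50 + 24 = 156, so that is the magic constant.
Row 1 must total 156; the given cells sum to 128, so (1,2) = 28.
Column 2: 28 + 34 + 52 + ? = 156, so (2,2) = 42.
The remaining cell in column 4 is (2,4) = 156 − 118 = 38.
Main diagonal: 54 + 42 + 24 + ? = 156, so (3,3) = 36.
From anti-diagonal, 156 − (48 + 34 + 30) gives (2,3) = 44.
Row 2: 42 + 44 + 38 + ? = 156, so (2,1) = 32.
Using row 3: 34 + 36 + 46 + ? → (3,1) = 156 − 116 = 40.

54 28 26 48 / 32 42 44 38 / 40 34 36 46 / 30 52 50 24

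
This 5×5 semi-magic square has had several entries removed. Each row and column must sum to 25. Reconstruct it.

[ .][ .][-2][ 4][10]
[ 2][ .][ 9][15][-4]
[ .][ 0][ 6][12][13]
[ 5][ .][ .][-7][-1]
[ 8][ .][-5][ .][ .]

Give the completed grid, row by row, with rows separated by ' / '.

16 -3 -2 4 10 / 2 3 9 15 -4 / -6 0 6 12 13 / 5 11 17 -7 -1 / 8 14 -5 1 7

From row 2, 25 − (2 + 9 + 15 + (-4)) gives (2,2) = 3.
Row 3: 0 + 6 + 12 + 13 + ? = 25, so (3,1) = -6.
Using column 1: 2 + (-6) + 5 + 8 + ? → (1,1) = 25 − 9 = 16.
Using column 3: -2 + 9 + 6 + (-5) + ? → (4,3) = 25 − 8 = 17.
Column 4 needs 25; the known cells sum to 24, so (5,4) = 1.
Column 5: 10 + (-4) + 13 + (-1) + ? = 25, so (5,5) = 7.
Row 1 must total 25; the given cells sum to 28, so (1,2) = -3.
Using row 4: 5 + 17 + (-7) + (-1) + ? → (4,2) = 25 − 14 = 11.
Row 5 needs 25; the known cells sum to 11, so (5,2) = 14.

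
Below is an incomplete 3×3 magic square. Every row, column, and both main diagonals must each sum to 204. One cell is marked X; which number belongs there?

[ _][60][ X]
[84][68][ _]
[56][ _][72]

80

The remaining cell in row 2 is (2,3) = 204 − 152 = 52.
Using row 3: 56 + 72 + ? → (3,2) = 204 − 128 = 76.
Column 1: 84 + 56 + ? = 204, so (1,1) = 64.
The remaining cell in column 3 is (1,3) = 204 − 124 = 80.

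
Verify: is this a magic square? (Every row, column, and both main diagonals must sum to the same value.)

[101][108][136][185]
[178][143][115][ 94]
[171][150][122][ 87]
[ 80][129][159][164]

No — row 3 sums to 530 but column 3 sums to 532.

Row 1: 101 + 108 + 136 + 185 = 530.
Row 2: 178 + 143 + 115 + 94 = 530.
Row 3: 171 + 150 + 122 + 87 = 530.
Row 4: 80 + 129 + 159 + 164 = 532.
Column 1: 101 + 178 + 171 + 80 = 530.
Column 2: 108 + 143 + 150 + 129 = 530.
Column 3: 136 + 115 + 122 + 159 = 532.
Column 4: 185 + 94 + 87 + 164 = 530.
Main diagonal: 101 + 143 + 122 + 164 = 530.
Anti-diagonal: 185 + 115 + 150 + 80 = 530.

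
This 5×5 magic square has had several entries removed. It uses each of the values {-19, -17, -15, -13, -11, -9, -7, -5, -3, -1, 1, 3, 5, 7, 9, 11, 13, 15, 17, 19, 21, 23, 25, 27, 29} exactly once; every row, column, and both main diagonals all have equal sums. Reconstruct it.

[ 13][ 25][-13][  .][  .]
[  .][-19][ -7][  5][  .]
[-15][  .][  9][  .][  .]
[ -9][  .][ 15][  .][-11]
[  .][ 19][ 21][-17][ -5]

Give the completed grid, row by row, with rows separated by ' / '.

The 25 entries sum to 125, so each line sums to 125/5 = 25.
Row 5: 19 + 21 + (-17) + (-5) + ? = 25, so (5,1) = 7.
Using column 1: 13 + (-15) + (-9) + 7 + ? → (2,1) = 25 − (-4) = 29.
The remaining cell in main diagonal is (4,4) = 25 − (-2) = 27.
Row 2: 29 + (-19) + (-7) + 5 + ? = 25, so (2,5) = 17.
Row 4: -9 + 15 + 27 + (-11) + ? = 25, so (4,2) = 3.
Column 2 must total 25; the given cells sum to 28, so (3,2) = -3.
Anti-diagonal: 5 + 9 + 3 + 7 + ? = 25, so (1,5) = 1.
From row 1, 25 − (13 + 25 + (-13) + 1) gives (1,4) = -1.
Column 4 needs 25; the known cells sum to 14, so (3,4) = 11.
Column 5 needs 25; the known cells sum to 2, so (3,5) = 23.

13 25 -13 -1 1 / 29 -19 -7 5 17 / -15 -3 9 11 23 / -9 3 15 27 -11 / 7 19 21 -17 -5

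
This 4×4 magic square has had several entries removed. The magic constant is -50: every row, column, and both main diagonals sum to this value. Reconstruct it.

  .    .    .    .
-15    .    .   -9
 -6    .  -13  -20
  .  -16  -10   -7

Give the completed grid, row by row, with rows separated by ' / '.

Using row 3: -6 + (-13) + (-20) + ? → (3,2) = -50 − (-39) = -11.
Row 4 must total -50; the given cells sum to -33, so (4,1) = -17.
Column 1 needs -50; the known cells sum to -38, so (1,1) = -12.
The remaining cell in column 4 is (1,4) = -50 − (-36) = -14.
From main diagonal, -50 − (-12 + (-13) + (-7)) gives (2,2) = -18.
Anti-diagonal: -14 + (-11) + (-17) + ? = -50, so (2,3) = -8.
Column 2 must total -50; the given cells sum to -45, so (1,2) = -5.
Using column 3: -8 + (-13) + (-10) + ? → (1,3) = -50 − (-31) = -19.

-12 -5 -19 -14 / -15 -18 -8 -9 / -6 -11 -13 -20 / -17 -16 -10 -7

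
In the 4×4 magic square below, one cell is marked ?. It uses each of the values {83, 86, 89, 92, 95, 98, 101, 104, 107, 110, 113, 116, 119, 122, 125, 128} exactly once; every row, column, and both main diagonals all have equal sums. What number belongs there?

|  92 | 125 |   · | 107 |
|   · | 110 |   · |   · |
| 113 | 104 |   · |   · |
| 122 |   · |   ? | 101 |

The 16 entries sum to 1688, so each line sums to 1688/4 = 422.
Row 1 needs 422; the known cells sum to 324, so (1,3) = 98.
From column 1, 422 − (92 + 113 + 122) gives (2,1) = 95.
From column 2, 422 − (125 + 110 + 104) gives (4,2) = 83.
The remaining cell in main diagonal is (3,3) = 422 − 303 = 119.
Anti-diagonal: 107 + 104 + 122 + ? = 422, so (2,3) = 89.
The remaining cell in row 2 is (2,4) = 422 − 294 = 128.
The remaining cell in row 3 is (3,4) = 422 − 336 = 86.
The remaining cell in row 4 is (4,3) = 422 − 306 = 116.

116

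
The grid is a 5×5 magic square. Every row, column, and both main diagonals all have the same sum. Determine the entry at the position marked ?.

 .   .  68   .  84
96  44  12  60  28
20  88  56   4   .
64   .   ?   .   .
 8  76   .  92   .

80

Row 2 is complete and sums to 240; that is the magic constant.
The remaining cell in row 3 is (3,5) = 240 − 168 = 72.
Column 1 must total 240; the given cells sum to 188, so (1,1) = 52.
Anti-diagonal needs 240; the known cells sum to 208, so (4,2) = 32.
The remaining cell in column 2 is (1,2) = 240 − 240 = 0.
Row 1: 52 + 0 + 68 + 84 + ? = 240, so (1,4) = 36.
From column 4, 240 − (36 + 60 + 4 + 92) gives (4,4) = 48.
Main diagonal must total 240; the given cells sum to 200, so (5,5) = 40.
The remaining cell in row 5 is (5,3) = 240 − 216 = 24.
Using column 3: 68 + 12 + 56 + 24 + ? → (4,3) = 240 − 160 = 80.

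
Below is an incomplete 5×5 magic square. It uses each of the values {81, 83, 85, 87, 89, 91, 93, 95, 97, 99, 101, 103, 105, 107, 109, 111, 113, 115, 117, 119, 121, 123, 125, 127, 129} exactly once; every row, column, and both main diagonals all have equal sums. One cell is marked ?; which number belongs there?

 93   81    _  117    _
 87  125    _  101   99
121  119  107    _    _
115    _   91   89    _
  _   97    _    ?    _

123

The 25 entries sum to 2625, so each line sums to 2625/5 = 525.
Using row 2: 87 + 125 + 101 + 99 + ? → (2,3) = 525 − 412 = 113.
Column 1 must total 525; the given cells sum to 416, so (5,1) = 109.
Using column 2: 81 + 125 + 119 + 97 + ? → (4,2) = 525 − 422 = 103.
From main diagonal, 525 − (93 + 125 + 107 + 89) gives (5,5) = 111.
Anti-diagonal: 101 + 107 + 103 + 109 + ? = 525, so (1,5) = 105.
Row 1: 93 + 81 + 117 + 105 + ? = 525, so (1,3) = 129.
Row 4: 115 + 103 + 91 + 89 + ? = 525, so (4,5) = 127.
The remaining cell in column 3 is (5,3) = 525 − 440 = 85.
Column 5 must total 525; the given cells sum to 442, so (3,5) = 83.
Row 3: 121 + 119 + 107 + 83 + ? = 525, so (3,4) = 95.
Row 5: 109 + 97 + 85 + 111 + ? = 525, so (5,4) = 123.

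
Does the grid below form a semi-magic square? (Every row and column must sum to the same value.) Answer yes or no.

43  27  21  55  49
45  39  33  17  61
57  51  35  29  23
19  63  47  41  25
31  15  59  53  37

Yes

Row 1: 43 + 27 + 21 + 55 + 49 = 195.
Row 2: 45 + 39 + 33 + 17 + 61 = 195.
Row 3: 57 + 51 + 35 + 29 + 23 = 195.
Row 4: 19 + 63 + 47 + 41 + 25 = 195.
Row 5: 31 + 15 + 59 + 53 + 37 = 195.
Column 1: 43 + 45 + 57 + 19 + 31 = 195.
Column 2: 27 + 39 + 51 + 63 + 15 = 195.
Column 3: 21 + 33 + 35 + 47 + 59 = 195.
Column 4: 55 + 17 + 29 + 41 + 53 = 195.
Column 5: 49 + 61 + 23 + 25 + 37 = 195.
All lines sum to 195.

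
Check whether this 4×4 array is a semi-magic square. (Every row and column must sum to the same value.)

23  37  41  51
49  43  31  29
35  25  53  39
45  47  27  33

Yes

Row 1: 23 + 37 + 41 + 51 = 152.
Row 2: 49 + 43 + 31 + 29 = 152.
Row 3: 35 + 25 + 53 + 39 = 152.
Row 4: 45 + 47 + 27 + 33 = 152.
Column 1: 23 + 49 + 35 + 45 = 152.
Column 2: 37 + 43 + 25 + 47 = 152.
Column 3: 41 + 31 + 53 + 27 = 152.
Column 4: 51 + 29 + 39 + 33 = 152.
All lines sum to 152.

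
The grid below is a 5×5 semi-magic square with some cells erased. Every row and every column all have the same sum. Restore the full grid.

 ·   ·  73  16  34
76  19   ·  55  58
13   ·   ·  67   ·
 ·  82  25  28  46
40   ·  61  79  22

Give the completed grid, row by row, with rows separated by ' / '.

Column 4 is already complete: 16 + 55 + 67 + 28 + 79 = 245, so that is the magic constant.
Row 2 needs 245; the known cells sum to 208, so (2,3) = 37.
Row 4 must total 245; the given cells sum to 181, so (4,1) = 64.
Using row 5: 40 + 61 + 79 + 22 + ? → (5,2) = 245 − 202 = 43.
Using column 1: 76 + 13 + 64 + 40 + ? → (1,1) = 245 − 193 = 52.
The remaining cell in column 3 is (3,3) = 245 − 196 = 49.
Column 5 must total 245; the given cells sum to 160, so (3,5) = 85.
Row 1 must total 245; the given cells sum to 175, so (1,2) = 70.
Row 3 needs 245; the known cells sum to 214, so (3,2) = 31.

52 70 73 16 34 / 76 19 37 55 58 / 13 31 49 67 85 / 64 82 25 28 46 / 40 43 61 79 22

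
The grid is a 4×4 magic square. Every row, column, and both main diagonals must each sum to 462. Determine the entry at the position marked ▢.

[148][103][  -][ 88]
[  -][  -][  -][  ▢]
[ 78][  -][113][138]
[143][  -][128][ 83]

Row 1 needs 462; the known cells sum to 339, so (1,3) = 123.
The remaining cell in row 3 is (3,2) = 462 − 329 = 133.
Row 4: 143 + 128 + 83 + ? = 462, so (4,2) = 108.
Column 1 must total 462; the given cells sum to 369, so (2,1) = 93.
Using column 2: 103 + 133 + 108 + ? → (2,2) = 462 − 344 = 118.
Column 3 needs 462; the known cells sum to 364, so (2,3) = 98.
Column 4: 88 + 138 + 83 + ? = 462, so (2,4) = 153.

153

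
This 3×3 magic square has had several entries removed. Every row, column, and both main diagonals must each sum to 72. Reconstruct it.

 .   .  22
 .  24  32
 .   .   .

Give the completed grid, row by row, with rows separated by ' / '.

30 20 22 / 16 24 32 / 26 28 18

Row 2 needs 72; the known cells sum to 56, so (2,1) = 16.
Column 3 must total 72; the given cells sum to 54, so (3,3) = 18.
Using main diagonal: 24 + 18 + ? → (1,1) = 72 − 42 = 30.
Anti-diagonal needs 72; the known cells sum to 46, so (3,1) = 26.
The remaining cell in row 1 is (1,2) = 72 − 52 = 20.
Row 3 must total 72; the given cells sum to 44, so (3,2) = 28.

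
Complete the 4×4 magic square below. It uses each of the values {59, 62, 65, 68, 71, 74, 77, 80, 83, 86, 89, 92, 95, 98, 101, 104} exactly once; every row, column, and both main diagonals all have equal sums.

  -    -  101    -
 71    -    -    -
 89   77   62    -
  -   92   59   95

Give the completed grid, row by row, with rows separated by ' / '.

The 16 entries sum to 1304, so each line sums to 1304/4 = 326.
Row 3 must total 326; the given cells sum to 228, so (3,4) = 98.
From row 4, 326 − (92 + 59 + 95) gives (4,1) = 80.
From column 1, 326 − (71 + 89 + 80) gives (1,1) = 86.
Column 3 needs 326; the known cells sum to 222, so (2,3) = 104.
From main diagonal, 326 − (86 + 62 + 95) gives (2,2) = 83.
Anti-diagonal must total 326; the given cells sum to 261, so (1,4) = 65.
Row 1 must total 326; the given cells sum to 252, so (1,2) = 74.
Using row 2: 71 + 83 + 104 + ? → (2,4) = 326 − 258 = 68.

86 74 101 65 / 71 83 104 68 / 89 77 62 98 / 80 92 59 95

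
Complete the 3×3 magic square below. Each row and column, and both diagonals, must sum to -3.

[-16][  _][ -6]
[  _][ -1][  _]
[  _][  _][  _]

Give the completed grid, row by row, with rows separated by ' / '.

Row 1 needs -3; the known cells sum to -22, so (1,2) = 19.
Column 2: 19 + (-1) + ? = -3, so (3,2) = -21.
Main diagonal needs -3; the known cells sum to -17, so (3,3) = 14.
From anti-diagonal, -3 − (-6 + (-1)) gives (3,1) = 4.
Column 1: -16 + 4 + ? = -3, so (2,1) = 9.
Column 3: -6 + 14 + ? = -3, so (2,3) = -11.

-16 19 -6 / 9 -1 -11 / 4 -21 14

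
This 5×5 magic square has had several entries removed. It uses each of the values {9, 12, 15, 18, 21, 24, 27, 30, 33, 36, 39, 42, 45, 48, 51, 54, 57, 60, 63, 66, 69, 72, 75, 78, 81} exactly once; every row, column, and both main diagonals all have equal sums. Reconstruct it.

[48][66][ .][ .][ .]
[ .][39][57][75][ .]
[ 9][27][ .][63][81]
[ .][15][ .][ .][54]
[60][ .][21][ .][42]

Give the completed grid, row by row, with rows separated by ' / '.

The 25 entries sum to 1125, so each line sums to 1125/5 = 225.
The remaining cell in row 3 is (3,3) = 225 − 180 = 45.
Using column 2: 66 + 39 + 27 + 15 + ? → (5,2) = 225 − 147 = 78.
Main diagonal must total 225; the given cells sum to 174, so (4,4) = 51.
Using anti-diagonal: 75 + 45 + 15 + 60 + ? → (1,5) = 225 − 195 = 30.
From row 5, 225 − (60 + 78 + 21 + 42) gives (5,4) = 24.
From column 4, 225 − (75 + 63 + 51 + 24) gives (1,4) = 12.
The remaining cell in column 5 is (2,5) = 225 − 207 = 18.
Using row 1: 48 + 66 + 12 + 30 + ? → (1,3) = 225 − 156 = 69.
Using row 2: 39 + 57 + 75 + 18 + ? → (2,1) = 225 − 189 = 36.
Column 1 must total 225; the given cells sum to 153, so (4,1) = 72.
Column 3: 69 + 57 + 45 + 21 + ? = 225, so (4,3) = 33.

48 66 69 12 30 / 36 39 57 75 18 / 9 27 45 63 81 / 72 15 33 51 54 / 60 78 21 24 42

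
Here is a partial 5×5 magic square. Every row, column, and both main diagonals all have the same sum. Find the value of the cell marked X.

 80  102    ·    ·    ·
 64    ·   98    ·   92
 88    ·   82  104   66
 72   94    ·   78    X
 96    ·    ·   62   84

100

Column 1 is complete and sums to 400; that is the magic constant.
Row 3 must total 400; the given cells sum to 340, so (3,2) = 60.
Using main diagonal: 80 + 82 + 78 + 84 + ? → (2,2) = 400 − 324 = 76.
The remaining cell in row 2 is (2,4) = 400 − 330 = 70.
Using column 2: 102 + 76 + 60 + 94 + ? → (5,2) = 400 − 332 = 68.
Column 4: 70 + 104 + 78 + 62 + ? = 400, so (1,4) = 86.
Anti-diagonal needs 400; the known cells sum to 342, so (1,5) = 58.
Using row 1: 80 + 102 + 86 + 58 + ? → (1,3) = 400 − 326 = 74.
The remaining cell in row 5 is (5,3) = 400 − 310 = 90.
The remaining cell in column 3 is (4,3) = 400 − 344 = 56.
From column 5, 400 − (58 + 92 + 66 + 84) gives (4,5) = 100.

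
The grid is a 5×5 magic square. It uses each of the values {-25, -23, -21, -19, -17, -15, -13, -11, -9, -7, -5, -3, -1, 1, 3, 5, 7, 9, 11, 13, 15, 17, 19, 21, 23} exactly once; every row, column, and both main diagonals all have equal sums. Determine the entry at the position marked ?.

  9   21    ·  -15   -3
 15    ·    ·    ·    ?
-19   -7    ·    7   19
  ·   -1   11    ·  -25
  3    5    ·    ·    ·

The 25 entries sum to -25, so each line sums to -25/5 = -5.
Using row 1: 9 + 21 + (-15) + (-3) + ? → (1,3) = -5 − 12 = -17.
The remaining cell in row 3 is (3,3) = -5 − 0 = -5.
Column 1 needs -5; the known cells sum to 8, so (4,1) = -13.
Using column 2: 21 + (-7) + (-1) + 5 + ? → (2,2) = -5 − 18 = -23.
Using anti-diagonal: -3 + (-5) + (-1) + 3 + ? → (2,4) = -5 − (-6) = 1.
Row 4 must total -5; the given cells sum to -28, so (4,4) = 23.
Column 4 needs -5; the known cells sum to 16, so (5,4) = -21.
Main diagonal needs -5; the known cells sum to 4, so (5,5) = -9.
From row 5, -5 − (3 + 5 + (-21) + (-9)) gives (5,3) = 17.
Column 3 needs -5; the known cells sum to 6, so (2,3) = -11.
Using column 5: -3 + 19 + (-25) + (-9) + ? → (2,5) = -5 − (-18) = 13.

13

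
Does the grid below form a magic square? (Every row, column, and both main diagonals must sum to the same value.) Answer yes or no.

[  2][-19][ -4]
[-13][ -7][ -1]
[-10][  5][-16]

Yes

Row 1: 2 + (-19) + (-4) = -21.
Row 2: -13 + (-7) + (-1) = -21.
Row 3: -10 + 5 + (-16) = -21.
Column 1: 2 + (-13) + (-10) = -21.
Column 2: -19 + (-7) + 5 = -21.
Column 3: -4 + (-1) + (-16) = -21.
Main diagonal: 2 + (-7) + (-16) = -21.
Anti-diagonal: -4 + (-7) + (-10) = -21.
All lines sum to -21.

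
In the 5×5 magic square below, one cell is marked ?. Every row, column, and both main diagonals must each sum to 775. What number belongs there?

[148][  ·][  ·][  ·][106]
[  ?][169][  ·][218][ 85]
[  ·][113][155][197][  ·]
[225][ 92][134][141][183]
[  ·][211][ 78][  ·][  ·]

127

Using column 2: 169 + 113 + 92 + 211 + ? → (1,2) = 775 − 585 = 190.
Main diagonal needs 775; the known cells sum to 613, so (5,5) = 162.
Anti-diagonal: 106 + 218 + 155 + 92 + ? = 775, so (5,1) = 204.
The remaining cell in row 5 is (5,4) = 775 − 655 = 120.
Column 4: 218 + 197 + 141 + 120 + ? = 775, so (1,4) = 99.
Column 5 must total 775; the given cells sum to 536, so (3,5) = 239.
Using row 1: 148 + 190 + 99 + 106 + ? → (1,3) = 775 − 543 = 232.
From row 3, 775 − (113 + 155 + 197 + 239) gives (3,1) = 71.
Column 1 needs 775; the known cells sum to 648, so (2,1) = 127.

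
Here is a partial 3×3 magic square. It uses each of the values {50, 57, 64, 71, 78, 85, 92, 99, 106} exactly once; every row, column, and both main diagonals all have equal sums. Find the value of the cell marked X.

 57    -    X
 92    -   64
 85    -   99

The 9 entries sum to 702, so each line sums to 702/3 = 234.
The remaining cell in row 2 is (2,2) = 234 − 156 = 78.
Row 3 must total 234; the given cells sum to 184, so (3,2) = 50.
Column 2 needs 234; the known cells sum to 128, so (1,2) = 106.
Column 3 needs 234; the known cells sum to 163, so (1,3) = 71.

71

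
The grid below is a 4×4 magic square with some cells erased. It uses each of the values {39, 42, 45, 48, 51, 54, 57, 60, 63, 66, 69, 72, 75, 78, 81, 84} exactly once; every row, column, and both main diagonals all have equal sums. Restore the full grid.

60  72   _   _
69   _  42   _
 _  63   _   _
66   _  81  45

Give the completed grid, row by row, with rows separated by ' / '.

60 72 39 75 / 69 57 42 78 / 51 63 84 48 / 66 54 81 45

The 16 entries sum to 984, so each line sums to 984/4 = 246.
Row 4: 66 + 81 + 45 + ? = 246, so (4,2) = 54.
Using column 1: 60 + 69 + 66 + ? → (3,1) = 246 − 195 = 51.
Using column 2: 72 + 63 + 54 + ? → (2,2) = 246 − 189 = 57.
Main diagonal: 60 + 57 + 45 + ? = 246, so (3,3) = 84.
Anti-diagonal needs 246; the known cells sum to 171, so (1,4) = 75.
Using row 1: 60 + 72 + 75 + ? → (1,3) = 246 − 207 = 39.
Row 2 needs 246; the known cells sum to 168, so (2,4) = 78.
The remaining cell in row 3 is (3,4) = 246 − 198 = 48.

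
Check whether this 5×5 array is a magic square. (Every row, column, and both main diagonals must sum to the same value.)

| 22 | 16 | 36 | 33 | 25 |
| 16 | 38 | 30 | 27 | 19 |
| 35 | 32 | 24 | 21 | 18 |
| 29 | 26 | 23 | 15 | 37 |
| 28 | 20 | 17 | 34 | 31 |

No — row 5 sums to 130 but row 1 sums to 132.

Row 1: 22 + 16 + 36 + 33 + 25 = 132.
Row 2: 16 + 38 + 30 + 27 + 19 = 130.
Row 3: 35 + 32 + 24 + 21 + 18 = 130.
Row 4: 29 + 26 + 23 + 15 + 37 = 130.
Row 5: 28 + 20 + 17 + 34 + 31 = 130.
Column 1: 22 + 16 + 35 + 29 + 28 = 130.
Column 2: 16 + 38 + 32 + 26 + 20 = 132.
Column 3: 36 + 30 + 24 + 23 + 17 = 130.
Column 4: 33 + 27 + 21 + 15 + 34 = 130.
Column 5: 25 + 19 + 18 + 37 + 31 = 130.
Main diagonal: 22 + 38 + 24 + 15 + 31 = 130.
Anti-diagonal: 25 + 27 + 24 + 26 + 28 = 130.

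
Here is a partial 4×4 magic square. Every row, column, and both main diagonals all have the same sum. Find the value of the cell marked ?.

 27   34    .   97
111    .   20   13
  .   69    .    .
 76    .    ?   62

Anti-diagonal is complete and sums to 262; that is the magic constant.
Using row 1: 27 + 34 + 97 + ? → (1,3) = 262 − 158 = 104.
Using row 2: 111 + 20 + 13 + ? → (2,2) = 262 − 144 = 118.
Column 1 needs 262; the known cells sum to 214, so (3,1) = 48.
From column 2, 262 − (34 + 118 + 69) gives (4,2) = 41.
Column 4 needs 262; the known cells sum to 172, so (3,4) = 90.
Main diagonal: 27 + 118 + 62 + ? = 262, so (3,3) = 55.
The remaining cell in row 4 is (4,3) = 262 − 179 = 83.

83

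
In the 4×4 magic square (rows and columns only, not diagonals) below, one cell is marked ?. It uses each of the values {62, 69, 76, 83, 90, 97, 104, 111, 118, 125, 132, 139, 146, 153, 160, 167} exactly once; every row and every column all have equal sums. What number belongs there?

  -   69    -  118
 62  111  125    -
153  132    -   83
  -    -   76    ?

The 16 entries sum to 1832, so each line sums to 1832/4 = 458.
Row 2 needs 458; the known cells sum to 298, so (2,4) = 160.
Row 3 must total 458; the given cells sum to 368, so (3,3) = 90.
Column 2: 69 + 111 + 132 + ? = 458, so (4,2) = 146.
From column 3, 458 − (125 + 90 + 76) gives (1,3) = 167.
Column 4 must total 458; the given cells sum to 361, so (4,4) = 97.

97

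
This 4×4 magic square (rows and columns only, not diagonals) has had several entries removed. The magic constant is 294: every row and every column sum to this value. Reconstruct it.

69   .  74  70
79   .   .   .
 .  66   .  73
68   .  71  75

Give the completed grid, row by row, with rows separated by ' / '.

69 81 74 70 / 79 67 72 76 / 78 66 77 73 / 68 80 71 75

Row 1: 69 + 74 + 70 + ? = 294, so (1,2) = 81.
Row 4 must total 294; the given cells sum to 214, so (4,2) = 80.
Column 1 must total 294; the given cells sum to 216, so (3,1) = 78.
Column 2 must total 294; the given cells sum to 227, so (2,2) = 67.
Column 4 needs 294; the known cells sum to 218, so (2,4) = 76.
The remaining cell in row 2 is (2,3) = 294 − 222 = 72.
Row 3 needs 294; the known cells sum to 217, so (3,3) = 77.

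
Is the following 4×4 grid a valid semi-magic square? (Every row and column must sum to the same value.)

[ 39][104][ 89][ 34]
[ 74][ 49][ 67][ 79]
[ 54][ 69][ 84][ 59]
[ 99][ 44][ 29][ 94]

No — row 2 sums to 269 but row 1 sums to 266.

Row 1: 39 + 104 + 89 + 34 = 266.
Row 2: 74 + 49 + 67 + 79 = 269.
Row 3: 54 + 69 + 84 + 59 = 266.
Row 4: 99 + 44 + 29 + 94 = 266.
Column 1: 39 + 74 + 54 + 99 = 266.
Column 2: 104 + 49 + 69 + 44 = 266.
Column 3: 89 + 67 + 84 + 29 = 269.
Column 4: 34 + 79 + 59 + 94 = 266.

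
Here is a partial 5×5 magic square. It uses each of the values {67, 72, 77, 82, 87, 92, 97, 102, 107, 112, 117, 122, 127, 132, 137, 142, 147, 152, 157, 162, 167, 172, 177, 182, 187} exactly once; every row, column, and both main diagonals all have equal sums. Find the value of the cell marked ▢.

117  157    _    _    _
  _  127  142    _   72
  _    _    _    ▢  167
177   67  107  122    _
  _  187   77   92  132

The 25 entries sum to 3175, so each line sums to 3175/5 = 635.
Using row 4: 177 + 67 + 107 + 122 + ? → (4,5) = 635 − 473 = 162.
Row 5 must total 635; the given cells sum to 488, so (5,1) = 147.
Column 2: 157 + 127 + 67 + 187 + ? = 635, so (3,2) = 97.
Column 5: 72 + 167 + 162 + 132 + ? = 635, so (1,5) = 102.
From main diagonal, 635 − (117 + 127 + 122 + 132) gives (3,3) = 137.
Anti-diagonal: 102 + 137 + 67 + 147 + ? = 635, so (2,4) = 182.
From row 2, 635 − (127 + 142 + 182 + 72) gives (2,1) = 112.
Column 1 needs 635; the known cells sum to 553, so (3,1) = 82.
From column 3, 635 − (142 + 137 + 107 + 77) gives (1,3) = 172.
Using row 1: 117 + 157 + 172 + 102 + ? → (1,4) = 635 − 548 = 87.
Row 3 must total 635; the given cells sum to 483, so (3,4) = 152.

152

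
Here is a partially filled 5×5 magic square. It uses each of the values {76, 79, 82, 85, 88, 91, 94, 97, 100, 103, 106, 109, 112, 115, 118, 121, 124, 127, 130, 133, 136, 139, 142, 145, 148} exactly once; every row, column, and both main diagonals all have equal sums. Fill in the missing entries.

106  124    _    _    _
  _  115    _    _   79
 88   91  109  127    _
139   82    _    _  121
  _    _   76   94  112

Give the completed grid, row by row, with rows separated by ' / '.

The 25 entries sum to 2800, so each line sums to 2800/5 = 560.
From row 3, 560 − (88 + 91 + 109 + 127) gives (3,5) = 145.
From column 2, 560 − (124 + 115 + 91 + 82) gives (5,2) = 148.
From column 5, 560 − (79 + 145 + 121 + 112) gives (1,5) = 103.
Using main diagonal: 106 + 115 + 109 + 112 + ? → (4,4) = 560 − 442 = 118.
Row 4: 139 + 82 + 118 + 121 + ? = 560, so (4,3) = 100.
From row 5, 560 − (148 + 76 + 94 + 112) gives (5,1) = 130.
Column 1: 106 + 88 + 139 + 130 + ? = 560, so (2,1) = 97.
Anti-diagonal: 103 + 109 + 82 + 130 + ? = 560, so (2,4) = 136.
Row 2: 97 + 115 + 136 + 79 + ? = 560, so (2,3) = 133.
The remaining cell in column 3 is (1,3) = 560 − 418 = 142.
Using column 4: 136 + 127 + 118 + 94 + ? → (1,4) = 560 − 475 = 85.

106 124 142 85 103 / 97 115 133 136 79 / 88 91 109 127 145 / 139 82 100 118 121 / 130 148 76 94 112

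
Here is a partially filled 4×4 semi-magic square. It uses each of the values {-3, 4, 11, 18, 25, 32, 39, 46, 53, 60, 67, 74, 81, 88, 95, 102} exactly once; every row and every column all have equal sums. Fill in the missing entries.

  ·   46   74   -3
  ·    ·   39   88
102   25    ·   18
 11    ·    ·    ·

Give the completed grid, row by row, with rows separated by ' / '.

The 16 entries sum to 792, so each line sums to 792/4 = 198.
Row 1 must total 198; the given cells sum to 117, so (1,1) = 81.
Row 3: 102 + 25 + 18 + ? = 198, so (3,3) = 53.
Column 1 needs 198; the known cells sum to 194, so (2,1) = 4.
The remaining cell in column 3 is (4,3) = 198 − 166 = 32.
Column 4: -3 + 88 + 18 + ? = 198, so (4,4) = 95.
Row 2: 4 + 39 + 88 + ? = 198, so (2,2) = 67.
From row 4, 198 − (11 + 32 + 95) gives (4,2) = 60.

81 46 74 -3 / 4 67 39 88 / 102 25 53 18 / 11 60 32 95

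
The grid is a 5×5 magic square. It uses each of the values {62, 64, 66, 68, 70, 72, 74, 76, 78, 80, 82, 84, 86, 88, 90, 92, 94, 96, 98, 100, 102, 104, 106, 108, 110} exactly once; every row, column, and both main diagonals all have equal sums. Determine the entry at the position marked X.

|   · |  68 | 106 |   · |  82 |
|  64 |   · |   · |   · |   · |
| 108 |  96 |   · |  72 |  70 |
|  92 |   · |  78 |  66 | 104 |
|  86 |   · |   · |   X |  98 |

The 25 entries sum to 2150, so each line sums to 2150/5 = 430.
Using row 3: 108 + 96 + 72 + 70 + ? → (3,3) = 430 − 346 = 84.
Using row 4: 92 + 78 + 66 + 104 + ? → (4,2) = 430 − 340 = 90.
Column 1 needs 430; the known cells sum to 350, so (1,1) = 80.
Column 5 needs 430; the known cells sum to 354, so (2,5) = 76.
Main diagonal needs 430; the known cells sum to 328, so (2,2) = 102.
Anti-diagonal: 82 + 84 + 90 + 86 + ? = 430, so (2,4) = 88.
The remaining cell in row 1 is (1,4) = 430 − 336 = 94.
Row 2: 64 + 102 + 88 + 76 + ? = 430, so (2,3) = 100.
Using column 2: 68 + 102 + 96 + 90 + ? → (5,2) = 430 − 356 = 74.
From column 3, 430 − (106 + 100 + 84 + 78) gives (5,3) = 62.
Column 4 needs 430; the known cells sum to 320, so (5,4) = 110.

110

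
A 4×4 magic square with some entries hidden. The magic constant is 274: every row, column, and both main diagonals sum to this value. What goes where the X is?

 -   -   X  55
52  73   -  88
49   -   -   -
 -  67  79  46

Row 2 needs 274; the known cells sum to 213, so (2,3) = 61.
From row 4, 274 − (67 + 79 + 46) gives (4,1) = 82.
From column 1, 274 − (52 + 49 + 82) gives (1,1) = 91.
Column 4: 55 + 88 + 46 + ? = 274, so (3,4) = 85.
Main diagonal must total 274; the given cells sum to 210, so (3,3) = 64.
Anti-diagonal: 55 + 61 + 82 + ? = 274, so (3,2) = 76.
Column 2 must total 274; the given cells sum to 216, so (1,2) = 58.
Column 3 needs 274; the known cells sum to 204, so (1,3) = 70.

70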